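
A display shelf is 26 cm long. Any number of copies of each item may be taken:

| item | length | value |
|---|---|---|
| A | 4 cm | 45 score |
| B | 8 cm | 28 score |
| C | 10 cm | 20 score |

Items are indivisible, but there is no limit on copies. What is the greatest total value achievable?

270 score

Best value-per-unit is A at 45/4, and filling with it alone uses length 6×4=24. No mix of the others beats 6×45 = 270.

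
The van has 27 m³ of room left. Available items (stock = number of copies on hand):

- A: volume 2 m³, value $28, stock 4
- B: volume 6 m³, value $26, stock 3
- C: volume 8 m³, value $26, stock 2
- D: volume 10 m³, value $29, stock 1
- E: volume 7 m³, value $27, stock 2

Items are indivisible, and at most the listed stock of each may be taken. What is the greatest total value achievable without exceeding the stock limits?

$191

Top feasible selections:
- 4×A + 2×B + 1×E: volume 27, value 191
- 4×A + 3×B: volume 26, value 190
Best: $191.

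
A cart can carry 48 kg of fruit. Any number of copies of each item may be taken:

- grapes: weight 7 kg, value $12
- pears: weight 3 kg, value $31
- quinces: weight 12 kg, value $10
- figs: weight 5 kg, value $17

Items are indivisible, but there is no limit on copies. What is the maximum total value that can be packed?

$496

Best value-per-unit is pears at 31/3, and filling with it alone uses weight 16×3=48. No mix of the others beats 16×31 = 496.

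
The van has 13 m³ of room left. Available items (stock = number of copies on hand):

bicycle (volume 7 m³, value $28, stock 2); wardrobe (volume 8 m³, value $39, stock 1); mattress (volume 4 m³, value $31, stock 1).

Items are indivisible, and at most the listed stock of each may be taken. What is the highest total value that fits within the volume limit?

Top feasible selections:
- 1×wardrobe + 1×mattress: volume 12, value 70
- 1×bicycle + 1×mattress: volume 11, value 59
- 1×wardrobe: volume 8, value 39
- 1×mattress: volume 4, value 31
Best: $70.

$70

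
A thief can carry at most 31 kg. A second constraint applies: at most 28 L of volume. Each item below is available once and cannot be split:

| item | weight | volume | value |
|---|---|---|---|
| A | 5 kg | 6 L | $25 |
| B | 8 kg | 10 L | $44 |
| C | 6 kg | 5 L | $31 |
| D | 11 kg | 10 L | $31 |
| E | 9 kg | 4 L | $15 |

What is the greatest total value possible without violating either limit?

Feasible sets respecting both limits:
- A+B+C+E: weight 28, volume 25, value 115
- B+C+D: weight 25, volume 25, value 106
- A+C+D+E: weight 31, volume 25, value 102
Best: $115.

$115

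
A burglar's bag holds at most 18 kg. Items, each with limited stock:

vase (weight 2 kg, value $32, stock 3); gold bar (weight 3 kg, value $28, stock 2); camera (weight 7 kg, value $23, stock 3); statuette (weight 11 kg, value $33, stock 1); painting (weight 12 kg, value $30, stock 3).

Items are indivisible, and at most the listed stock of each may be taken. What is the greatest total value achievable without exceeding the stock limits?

Top feasible selections:
- 3×vase + 2×gold bar: weight 12, value 152
- 3×vase + 1×gold bar + 1×camera: weight 16, value 147
- 2×vase + 2×gold bar + 1×camera: weight 17, value 143
Best: $152.

$152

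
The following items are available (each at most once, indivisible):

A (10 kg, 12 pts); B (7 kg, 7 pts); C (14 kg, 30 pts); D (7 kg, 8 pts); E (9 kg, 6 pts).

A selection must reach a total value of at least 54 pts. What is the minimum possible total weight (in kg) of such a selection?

Subsets with value ≥ 54, sorted by total weight:
- A+B+C+D: weight 38, value 57
- A+C+D+E: weight 40, value 56
Minimum weight: 38 kg.

38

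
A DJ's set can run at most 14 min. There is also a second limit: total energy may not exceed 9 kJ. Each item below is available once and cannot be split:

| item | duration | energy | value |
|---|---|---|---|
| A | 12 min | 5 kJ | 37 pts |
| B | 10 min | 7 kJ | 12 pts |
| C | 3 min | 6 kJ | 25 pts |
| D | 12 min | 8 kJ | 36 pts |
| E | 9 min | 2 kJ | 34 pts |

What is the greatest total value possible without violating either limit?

59 pts

Feasible sets respecting both limits:
- C+E: duration 12, energy 8, value 59
- A: duration 12, energy 5, value 37
- D: duration 12, energy 8, value 36
- E: duration 9, energy 2, value 34
Best: 59 pts.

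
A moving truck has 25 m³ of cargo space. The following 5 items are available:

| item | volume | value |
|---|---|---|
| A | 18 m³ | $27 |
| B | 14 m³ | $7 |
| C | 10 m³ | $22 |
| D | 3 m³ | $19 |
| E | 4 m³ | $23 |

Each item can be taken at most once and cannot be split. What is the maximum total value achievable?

This is a 0/1 knapsack; check combinations near the capacity.
- A+D+E: volume 18+3+4=25, value 27+19+23=69
- C+D+E: volume 10+3+4=17, value 22+19+23=64
- A+E: volume 18+4=22, value 27+23=50
- B+D+E: volume 14+3+4=21, value 7+19+23=49
- A+D: volume 18+3=21, value 27+19=46
Best: $69.

$69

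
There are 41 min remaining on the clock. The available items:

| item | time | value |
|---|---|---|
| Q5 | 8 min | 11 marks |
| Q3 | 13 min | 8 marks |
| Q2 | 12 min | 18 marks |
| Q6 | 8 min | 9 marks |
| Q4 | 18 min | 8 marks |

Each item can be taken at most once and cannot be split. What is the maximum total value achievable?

Check high-value combinations within 41 min:
- Q5+Q3+Q2+Q6: time 8+13+12+8=41, value 11+8+18+9=46
- Q5+Q2+Q6: time 8+12+8=28, value 11+18+9=38
- Q5+Q3+Q2: time 8+13+12=33, value 11+8+18=37
- Q5+Q2+Q4: time 8+12+18=38, value 11+18+8=37
- Q3+Q2+Q6: time 13+12+8=33, value 8+18+9=35
Best: 46 marks.

46 marks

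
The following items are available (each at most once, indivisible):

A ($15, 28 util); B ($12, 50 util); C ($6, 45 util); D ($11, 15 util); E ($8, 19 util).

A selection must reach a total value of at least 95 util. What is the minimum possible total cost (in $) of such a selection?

Subsets with value ≥ 95, sorted by total cost:
- B+C: cost 18, value 95
- B+C+E: cost 26, value 114
- B+C+D: cost 29, value 110
Minimum cost: 18 $.

18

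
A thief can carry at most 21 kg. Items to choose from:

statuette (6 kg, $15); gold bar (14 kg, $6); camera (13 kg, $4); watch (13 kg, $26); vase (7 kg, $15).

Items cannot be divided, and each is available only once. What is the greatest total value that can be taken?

Check high-value combinations within 21 kg:
- statuette+watch: weight 6+13=19, value 15+26=41
- watch+vase: weight 13+7=20, value 26+15=41
- statuette+vase: weight 6+7=13, value 15+15=30
- watch: weight 13, value 26
Best: $41.

$41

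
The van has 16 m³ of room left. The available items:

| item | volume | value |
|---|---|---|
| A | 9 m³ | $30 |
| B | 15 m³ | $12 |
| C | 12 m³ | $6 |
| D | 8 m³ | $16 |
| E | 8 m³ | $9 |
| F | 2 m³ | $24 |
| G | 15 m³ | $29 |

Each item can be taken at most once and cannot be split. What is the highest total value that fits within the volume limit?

This is a 0/1 knapsack; check combinations near the capacity.
- A+F: volume 9+2=11, value 30+24=54
- D+F: volume 8+2=10, value 16+24=40
- E+F: volume 8+2=10, value 9+24=33
- A: volume 9, value 30
Best: $54.

$54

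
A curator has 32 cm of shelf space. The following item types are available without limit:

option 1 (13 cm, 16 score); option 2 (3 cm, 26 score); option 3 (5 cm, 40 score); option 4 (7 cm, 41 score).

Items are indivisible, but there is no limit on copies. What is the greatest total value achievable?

Best value-per-unit is option 2 at 26/3; filling with it alone gives 10×26 = 260.
Optimal mix: 9×option 2 + 1×option 3 → length 32, value 274.

274 score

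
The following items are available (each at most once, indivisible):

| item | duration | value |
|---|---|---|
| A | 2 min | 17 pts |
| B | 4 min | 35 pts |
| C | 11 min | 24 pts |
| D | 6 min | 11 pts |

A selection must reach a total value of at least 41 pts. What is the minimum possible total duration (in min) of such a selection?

6

Subsets with value ≥ 41, sorted by total duration:
- A+B: duration 6, value 52
- B+D: duration 10, value 46
- A+B+D: duration 12, value 63
- A+C: duration 13, value 41
Minimum duration: 6 min.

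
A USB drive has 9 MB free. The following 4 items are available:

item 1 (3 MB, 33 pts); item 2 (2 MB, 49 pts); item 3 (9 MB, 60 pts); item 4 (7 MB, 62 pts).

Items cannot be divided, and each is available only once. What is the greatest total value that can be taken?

Check high-value combinations within 9 MB:
- item 2+item 4: size 2+7=9, value 49+62=111
- item 1+item 2: size 3+2=5, value 33+49=82
- item 4: size 7, value 62
Best: 111 pts.

111 pts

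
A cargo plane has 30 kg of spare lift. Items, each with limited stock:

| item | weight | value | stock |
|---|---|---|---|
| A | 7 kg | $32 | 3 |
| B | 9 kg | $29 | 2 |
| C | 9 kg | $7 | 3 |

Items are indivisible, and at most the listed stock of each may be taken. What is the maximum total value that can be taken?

$125

Top feasible selections:
- 3×A + 1×B: weight 30, value 125
- 3×A + 1×C: weight 30, value 103
- 3×A: weight 21, value 96
- 2×A + 1×B: weight 23, value 93
Best: $125.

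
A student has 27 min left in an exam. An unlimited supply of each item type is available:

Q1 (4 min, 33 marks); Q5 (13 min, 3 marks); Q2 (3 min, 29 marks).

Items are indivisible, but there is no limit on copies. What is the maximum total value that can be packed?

Best value-per-unit is Q2 at 29/3, and filling with it alone uses time 9×3=27. No mix of the others beats 9×29 = 261.

261 marks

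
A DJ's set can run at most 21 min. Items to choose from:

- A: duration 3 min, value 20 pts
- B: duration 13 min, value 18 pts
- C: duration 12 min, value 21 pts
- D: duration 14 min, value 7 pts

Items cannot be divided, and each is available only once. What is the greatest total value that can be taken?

41 pts

This is a 0/1 knapsack; check combinations near the capacity.
- A+C: duration 3+12=15, value 20+21=41
- A+B: duration 3+13=16, value 20+18=38
- A+D: duration 3+14=17, value 20+7=27
- C: duration 12, value 21
Best: 41 pts.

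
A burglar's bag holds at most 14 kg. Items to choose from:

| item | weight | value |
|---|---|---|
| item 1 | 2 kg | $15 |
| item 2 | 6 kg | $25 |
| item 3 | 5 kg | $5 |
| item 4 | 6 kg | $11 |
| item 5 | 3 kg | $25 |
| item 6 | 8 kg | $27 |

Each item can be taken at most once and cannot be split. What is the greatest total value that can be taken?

$67

Check high-value combinations within 14 kg:
- item 1+item 5+item 6: weight 2+3+8=13, value 15+25+27=67
- item 1+item 2+item 5: weight 2+6+3=11, value 15+25+25=65
- item 2+item 3+item 5: weight 6+5+3=14, value 25+5+25=55
- item 5+item 6: weight 3+8=11, value 25+27=52
Best: $67.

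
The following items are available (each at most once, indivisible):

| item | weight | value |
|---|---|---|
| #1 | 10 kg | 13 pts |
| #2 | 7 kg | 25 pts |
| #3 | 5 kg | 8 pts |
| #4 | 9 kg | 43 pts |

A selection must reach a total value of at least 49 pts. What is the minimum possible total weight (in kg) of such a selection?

Subsets with value ≥ 49, sorted by total weight:
- #3+#4: weight 14, value 51
- #2+#4: weight 16, value 68
Minimum weight: 14 kg.

14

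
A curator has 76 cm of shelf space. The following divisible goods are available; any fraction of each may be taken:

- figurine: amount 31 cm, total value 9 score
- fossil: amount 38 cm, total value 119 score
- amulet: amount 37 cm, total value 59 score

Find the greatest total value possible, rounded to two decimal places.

Take in order of value per unit:
- fossil (119/38 per unit): all 38 → value 119, running total 119.00
- amulet (59/37 per unit): all 37 → value 59, running total 178.00
- figurine (9/31 per unit): 1 of 31 → value 1×9/31 = 0.2903, running total 178.29
Total 178.29.

178.29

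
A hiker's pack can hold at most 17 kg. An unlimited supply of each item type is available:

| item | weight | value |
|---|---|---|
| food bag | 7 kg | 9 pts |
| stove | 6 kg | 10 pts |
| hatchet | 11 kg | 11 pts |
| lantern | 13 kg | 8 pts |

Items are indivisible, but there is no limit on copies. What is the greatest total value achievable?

21 pts

Best value-per-unit is stove at 10/6; filling with it alone gives 2×10 = 20.
Optimal mix: 1×stove + 1×hatchet → weight 17, value 21.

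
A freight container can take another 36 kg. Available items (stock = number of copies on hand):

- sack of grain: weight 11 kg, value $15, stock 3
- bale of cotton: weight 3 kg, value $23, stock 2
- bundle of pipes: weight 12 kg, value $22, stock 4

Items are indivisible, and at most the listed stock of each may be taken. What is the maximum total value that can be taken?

$90

Best selections within weight 36 and stock limits:
- 2×bale of cotton + 2×bundle of pipes: weight 30, value 90
- 1×sack of grain + 2×bale of cotton + 1×bundle of pipes: weight 29, value 83
- 2×sack of grain + 2×bale of cotton: weight 28, value 76
- 2×bale of cotton + 1×bundle of pipes: weight 18, value 68
Best: $90.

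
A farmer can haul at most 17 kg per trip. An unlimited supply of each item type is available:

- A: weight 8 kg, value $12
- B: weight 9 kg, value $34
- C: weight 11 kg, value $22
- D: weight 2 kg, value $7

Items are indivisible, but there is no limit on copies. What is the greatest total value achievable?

$62

Best value-per-unit is B at 34/9; filling with it alone gives 1×34 = 34.
Optimal mix: 1×B + 4×D → weight 17, value 62.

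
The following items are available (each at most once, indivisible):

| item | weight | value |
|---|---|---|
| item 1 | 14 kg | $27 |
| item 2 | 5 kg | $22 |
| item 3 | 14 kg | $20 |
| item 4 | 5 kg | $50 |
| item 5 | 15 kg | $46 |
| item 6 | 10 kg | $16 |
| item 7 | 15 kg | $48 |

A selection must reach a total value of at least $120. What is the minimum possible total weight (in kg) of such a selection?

25

Subsets with value ≥ 120, sorted by total weight:
- item 2+item 4+item 7: weight 25, value 120
- item 1+item 4+item 7: weight 34, value 125
- item 1+item 4+item 5: weight 34, value 123
Minimum weight: 25 kg.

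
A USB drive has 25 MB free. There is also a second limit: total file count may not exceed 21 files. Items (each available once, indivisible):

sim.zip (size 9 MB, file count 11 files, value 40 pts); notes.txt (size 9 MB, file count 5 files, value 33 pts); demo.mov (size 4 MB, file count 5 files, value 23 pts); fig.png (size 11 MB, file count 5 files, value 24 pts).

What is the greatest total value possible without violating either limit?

96 pts

Feasible sets respecting both limits:
- sim.zip+notes.txt+demo.mov: size 22, file count 21, value 96
- sim.zip+demo.mov+fig.png: size 24, file count 21, value 87
- notes.txt+demo.mov+fig.png: size 24, file count 15, value 80
Best: 96 pts.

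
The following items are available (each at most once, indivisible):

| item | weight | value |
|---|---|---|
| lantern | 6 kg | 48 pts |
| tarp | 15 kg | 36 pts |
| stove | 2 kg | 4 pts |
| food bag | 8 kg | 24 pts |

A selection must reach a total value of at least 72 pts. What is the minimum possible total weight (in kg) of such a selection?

Subsets with value ≥ 72, sorted by total weight:
- lantern+food bag: weight 14, value 72
- lantern+stove+food bag: weight 16, value 76
Minimum weight: 14 kg.

14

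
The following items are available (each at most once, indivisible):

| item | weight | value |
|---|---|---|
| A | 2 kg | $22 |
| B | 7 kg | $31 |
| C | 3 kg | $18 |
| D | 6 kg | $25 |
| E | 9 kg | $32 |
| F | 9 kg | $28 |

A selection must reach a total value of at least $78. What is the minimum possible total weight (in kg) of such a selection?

15

Subsets with value ≥ 78, sorted by total weight:
- A+B+D: weight 15, value 78
- A+D+E: weight 17, value 79
- A+B+C+D: weight 18, value 96
Minimum weight: 15 kg.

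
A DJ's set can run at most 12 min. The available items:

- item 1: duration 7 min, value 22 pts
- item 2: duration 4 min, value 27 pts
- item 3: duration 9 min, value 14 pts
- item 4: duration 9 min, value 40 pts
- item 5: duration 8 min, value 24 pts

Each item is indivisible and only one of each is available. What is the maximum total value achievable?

Check high-value combinations within 12 min:
- item 2+item 5: duration 4+8=12, value 27+24=51
- item 1+item 2: duration 7+4=11, value 22+27=49
- item 4: duration 9, value 40
- item 2: duration 4, value 27
- item 5: duration 8, value 24
Best: 51 pts.

51 pts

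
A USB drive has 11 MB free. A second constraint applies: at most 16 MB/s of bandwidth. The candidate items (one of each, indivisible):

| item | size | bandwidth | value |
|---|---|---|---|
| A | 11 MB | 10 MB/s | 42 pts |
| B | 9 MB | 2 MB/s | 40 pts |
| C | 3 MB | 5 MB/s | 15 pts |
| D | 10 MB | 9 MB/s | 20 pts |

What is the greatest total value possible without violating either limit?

Feasible sets respecting both limits:
- A: size 11, bandwidth 10, value 42
- B: size 9, bandwidth 2, value 40
- D: size 10, bandwidth 9, value 20
Best: 42 pts.

42 pts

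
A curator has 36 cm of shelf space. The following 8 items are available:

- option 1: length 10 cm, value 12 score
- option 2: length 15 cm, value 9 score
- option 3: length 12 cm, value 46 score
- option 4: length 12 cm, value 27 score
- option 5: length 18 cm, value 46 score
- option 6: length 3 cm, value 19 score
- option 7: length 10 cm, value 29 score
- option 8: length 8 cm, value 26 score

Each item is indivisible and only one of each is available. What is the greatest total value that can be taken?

120 score

Check high-value combinations within 36 cm:
- option 3+option 6+option 7+option 8: length 12+3+10+8=33, value 46+19+29+26=120
- option 3+option 4+option 6+option 8: length 12+12+3+8=35, value 46+27+19+26=118
- option 3+option 5+option 6: length 12+18+3=33, value 46+46+19=111
- option 1+option 3+option 6+option 7: length 10+12+3+10=35, value 12+46+19+29=106
Best: 120 score.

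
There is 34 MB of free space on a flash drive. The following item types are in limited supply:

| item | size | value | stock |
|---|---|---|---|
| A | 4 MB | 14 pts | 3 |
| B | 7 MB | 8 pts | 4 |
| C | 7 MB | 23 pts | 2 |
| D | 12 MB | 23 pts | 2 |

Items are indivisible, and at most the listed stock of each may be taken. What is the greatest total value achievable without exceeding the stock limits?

97 pts

Best selections within size 34 and stock limits:
- 2×A + 2×C + 1×D: size 34, value 97
- 3×A + 1×B + 2×C: size 33, value 96
Best: 97 pts.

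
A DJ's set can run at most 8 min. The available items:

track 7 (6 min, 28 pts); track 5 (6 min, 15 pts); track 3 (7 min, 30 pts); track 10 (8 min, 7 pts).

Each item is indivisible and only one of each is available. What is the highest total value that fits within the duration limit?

Check high-value combinations within 8 min:
- track 3: duration 7, value 30
- track 7: duration 6, value 28
- track 5: duration 6, value 15
- track 10: duration 8, value 7
Best: 30 pts.

30 pts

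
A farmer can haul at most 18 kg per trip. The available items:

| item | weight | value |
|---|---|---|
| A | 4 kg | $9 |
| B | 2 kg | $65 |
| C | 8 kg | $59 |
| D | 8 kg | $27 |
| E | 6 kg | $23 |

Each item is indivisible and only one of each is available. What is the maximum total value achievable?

$151

Check high-value combinations within 18 kg:
- B+C+D: weight 2+8+8=18, value 65+59+27=151
- B+C+E: weight 2+8+6=16, value 65+59+23=147
- A+B+C: weight 4+2+8=14, value 9+65+59=133
Best: $151.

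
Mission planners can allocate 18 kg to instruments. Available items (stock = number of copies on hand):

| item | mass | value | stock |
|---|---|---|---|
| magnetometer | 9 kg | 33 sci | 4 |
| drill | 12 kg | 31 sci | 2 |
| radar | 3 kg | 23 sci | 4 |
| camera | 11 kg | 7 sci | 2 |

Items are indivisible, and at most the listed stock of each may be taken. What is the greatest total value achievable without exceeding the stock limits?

102 sci

Best selections within mass 18 and stock limits:
- 1×magnetometer + 3×radar: mass 18, value 102
- 4×radar: mass 12, value 92
- 1×magnetometer + 2×radar: mass 15, value 79
- 1×drill + 2×radar: mass 18, value 77
Best: 102 sci.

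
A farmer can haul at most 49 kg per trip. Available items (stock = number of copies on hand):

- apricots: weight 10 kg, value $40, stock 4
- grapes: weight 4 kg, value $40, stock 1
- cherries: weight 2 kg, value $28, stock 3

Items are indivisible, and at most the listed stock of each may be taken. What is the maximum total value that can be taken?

Best selections within weight 49 and stock limits:
- 4×apricots + 1×grapes + 2×cherries: weight 48, value 256
- 3×apricots + 1×grapes + 3×cherries: weight 40, value 244
- 4×apricots + 3×cherries: weight 46, value 244
- 4×apricots + 1×grapes + 1×cherries: weight 46, value 228
Best: $256.

$256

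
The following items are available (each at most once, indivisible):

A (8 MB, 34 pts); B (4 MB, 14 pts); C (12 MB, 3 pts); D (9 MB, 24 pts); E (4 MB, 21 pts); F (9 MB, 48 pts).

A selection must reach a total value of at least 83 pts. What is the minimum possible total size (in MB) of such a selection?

Subsets with value ≥ 83, sorted by total size:
- B+E+F: size 17, value 83
- A+E+F: size 21, value 103
- A+B+F: size 21, value 96
- D+E+F: size 22, value 93
Minimum size: 17 MB.

17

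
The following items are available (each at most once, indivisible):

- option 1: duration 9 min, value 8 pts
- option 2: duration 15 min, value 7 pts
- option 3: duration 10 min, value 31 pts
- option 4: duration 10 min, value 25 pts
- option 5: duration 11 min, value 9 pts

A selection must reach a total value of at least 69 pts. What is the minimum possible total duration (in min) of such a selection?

40

Subsets with value ≥ 69, sorted by total duration:
- option 1+option 3+option 4+option 5: duration 40, value 73
- option 1+option 2+option 3+option 4: duration 44, value 71
- option 2+option 3+option 4+option 5: duration 46, value 72
- option 1+option 2+option 3+option 4+option 5: duration 55, value 80
Minimum duration: 40 min.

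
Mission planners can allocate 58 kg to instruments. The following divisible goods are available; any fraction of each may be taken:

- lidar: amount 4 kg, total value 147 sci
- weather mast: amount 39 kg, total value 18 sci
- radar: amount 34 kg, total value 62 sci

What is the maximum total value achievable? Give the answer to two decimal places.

218.23

Take in order of value per unit:
- lidar (147/4 per unit): all 4 → value 147, running total 147.00
- radar (62/34 per unit): all 34 → value 62, running total 209.00
- weather mast (18/39 per unit): 20 of 39 → value 20×18/39 = 9.2308, running total 218.23
Total 218.23.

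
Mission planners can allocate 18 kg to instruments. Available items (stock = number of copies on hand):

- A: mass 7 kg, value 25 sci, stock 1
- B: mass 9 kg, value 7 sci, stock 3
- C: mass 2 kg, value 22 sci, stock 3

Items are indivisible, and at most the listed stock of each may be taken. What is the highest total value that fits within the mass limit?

91 sci

Best selections within mass 18 and stock limits:
- 1×A + 3×C: mass 13, value 91
- 1×B + 3×C: mass 15, value 73
- 1×A + 2×C: mass 11, value 69
- 3×C: mass 6, value 66
Best: 91 sci.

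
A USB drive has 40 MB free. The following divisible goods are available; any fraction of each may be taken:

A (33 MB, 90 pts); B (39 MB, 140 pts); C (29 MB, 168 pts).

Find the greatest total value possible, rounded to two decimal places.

207.49

Take in order of value per unit:
- C (168/29 per unit): all 29 → value 168, running total 168.00
- B (140/39 per unit): 11 of 39 → value 11×140/39 = 39.4872, running total 207.49
Total 207.49.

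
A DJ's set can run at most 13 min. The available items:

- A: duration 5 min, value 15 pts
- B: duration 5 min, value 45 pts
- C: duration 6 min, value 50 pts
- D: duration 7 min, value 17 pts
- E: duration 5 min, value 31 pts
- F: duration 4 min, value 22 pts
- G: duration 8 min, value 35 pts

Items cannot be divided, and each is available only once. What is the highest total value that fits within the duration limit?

Check high-value combinations within 13 min:
- B+C: duration 5+6=11, value 45+50=95
- C+E: duration 6+5=11, value 50+31=81
- B+G: duration 5+8=13, value 45+35=80
- B+E: duration 5+5=10, value 45+31=76
Best: 95 pts.

95 pts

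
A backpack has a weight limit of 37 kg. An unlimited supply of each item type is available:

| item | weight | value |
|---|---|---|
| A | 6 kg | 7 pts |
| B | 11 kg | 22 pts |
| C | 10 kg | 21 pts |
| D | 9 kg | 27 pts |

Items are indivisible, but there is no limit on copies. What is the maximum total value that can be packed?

108 pts

Best value-per-unit is D at 27/9, and filling with it alone uses weight 4×9=36. No mix of the others beats 4×27 = 108.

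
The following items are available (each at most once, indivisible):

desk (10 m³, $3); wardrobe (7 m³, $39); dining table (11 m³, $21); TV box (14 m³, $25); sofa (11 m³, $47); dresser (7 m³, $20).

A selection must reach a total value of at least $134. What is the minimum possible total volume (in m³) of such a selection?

Subsets with value ≥ 134, sorted by total volume:
- desk+wardrobe+TV box+sofa+dresser: volume 49, value 134
- wardrobe+dining table+TV box+sofa+dresser: volume 50, value 152
- desk+wardrobe+dining table+TV box+sofa: volume 53, value 135
- desk+wardrobe+dining table+TV box+sofa+dresser: volume 60, value 155
Minimum volume: 49 m³.

49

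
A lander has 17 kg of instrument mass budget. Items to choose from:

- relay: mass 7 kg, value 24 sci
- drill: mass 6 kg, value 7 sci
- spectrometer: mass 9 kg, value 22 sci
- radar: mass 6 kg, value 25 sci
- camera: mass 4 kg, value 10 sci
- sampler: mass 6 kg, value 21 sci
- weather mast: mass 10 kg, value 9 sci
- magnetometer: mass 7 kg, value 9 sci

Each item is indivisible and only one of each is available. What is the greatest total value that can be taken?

59 sci

Check high-value combinations within 17 kg:
- relay+radar+camera: mass 7+6+4=17, value 24+25+10=59
- radar+camera+sampler: mass 6+4+6=16, value 25+10+21=56
- relay+camera+sampler: mass 7+4+6=17, value 24+10+21=55
Best: 59 sci.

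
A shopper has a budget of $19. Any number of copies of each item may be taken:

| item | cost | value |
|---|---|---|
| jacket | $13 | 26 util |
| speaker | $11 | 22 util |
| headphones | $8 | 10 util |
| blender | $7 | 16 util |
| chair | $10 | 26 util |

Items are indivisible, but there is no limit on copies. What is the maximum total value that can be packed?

42 util

Best value-per-unit is chair at 26/10; filling with it alone gives 1×26 = 26.
Optimal mix: 1×blender + 1×chair → cost 17, value 42.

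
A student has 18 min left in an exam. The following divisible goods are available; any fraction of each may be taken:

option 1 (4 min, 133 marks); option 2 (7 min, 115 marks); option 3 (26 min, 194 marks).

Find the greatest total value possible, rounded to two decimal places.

Take in order of value per unit:
- option 1 (133/4 per unit): all 4 → value 133, running total 133.00
- option 2 (115/7 per unit): all 7 → value 115, running total 248.00
- option 3 (194/26 per unit): 7 of 26 → value 7×194/26 = 52.2308, running total 300.23
Total 300.23.

300.23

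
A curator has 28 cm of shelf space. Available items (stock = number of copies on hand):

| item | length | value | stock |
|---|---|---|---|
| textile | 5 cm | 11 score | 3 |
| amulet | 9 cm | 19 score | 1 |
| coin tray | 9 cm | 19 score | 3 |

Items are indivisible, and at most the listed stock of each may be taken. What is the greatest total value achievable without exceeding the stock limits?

Best selections within length 28 and stock limits:
- 2×textile + 2×coin tray: length 28, value 60
- 2×textile + 1×amulet + 1×coin tray: length 28, value 60
Best: 60 score.

60 score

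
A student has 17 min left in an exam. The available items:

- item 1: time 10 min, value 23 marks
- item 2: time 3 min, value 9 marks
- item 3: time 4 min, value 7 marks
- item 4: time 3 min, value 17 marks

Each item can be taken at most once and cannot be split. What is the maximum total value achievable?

49 marks

Check high-value combinations within 17 min:
- item 1+item 2+item 4: time 10+3+3=16, value 23+9+17=49
- item 1+item 3+item 4: time 10+4+3=17, value 23+7+17=47
- item 1+item 4: time 10+3=13, value 23+17=40
- item 1+item 2+item 3: time 10+3+4=17, value 23+9+7=39
- item 2+item 3+item 4: time 3+4+3=10, value 9+7+17=33
Best: 49 marks.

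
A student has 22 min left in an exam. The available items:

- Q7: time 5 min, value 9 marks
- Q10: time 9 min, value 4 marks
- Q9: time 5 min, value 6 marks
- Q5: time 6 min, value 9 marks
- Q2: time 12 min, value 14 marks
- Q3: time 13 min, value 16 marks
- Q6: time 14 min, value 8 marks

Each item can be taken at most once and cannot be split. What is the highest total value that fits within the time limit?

29 marks

Check high-value combinations within 22 min:
- Q7+Q9+Q2: time 5+5+12=22, value 9+6+14=29
- Q7+Q3: time 5+13=18, value 9+16=25
- Q5+Q3: time 6+13=19, value 9+16=25
Best: 29 marks.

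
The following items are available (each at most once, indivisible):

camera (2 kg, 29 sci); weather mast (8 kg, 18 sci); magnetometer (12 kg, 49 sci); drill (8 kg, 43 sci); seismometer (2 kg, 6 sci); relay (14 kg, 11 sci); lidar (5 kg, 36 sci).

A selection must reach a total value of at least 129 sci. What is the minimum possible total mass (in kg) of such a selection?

25

Subsets with value ≥ 129, sorted by total mass:
- camera+weather mast+drill+seismometer+lidar: mass 25, value 132
- camera+magnetometer+drill+lidar: mass 27, value 157
- magnetometer+drill+seismometer+lidar: mass 27, value 134
Minimum mass: 25 kg.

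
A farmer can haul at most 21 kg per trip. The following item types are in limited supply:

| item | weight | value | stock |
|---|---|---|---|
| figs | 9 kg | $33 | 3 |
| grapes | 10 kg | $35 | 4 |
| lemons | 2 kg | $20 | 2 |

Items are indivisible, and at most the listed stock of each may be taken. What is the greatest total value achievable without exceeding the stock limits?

Top feasible selections:
- 1×figs + 1×grapes + 1×lemons: weight 21, value 88
- 2×figs + 1×lemons: weight 20, value 86
- 1×grapes + 2×lemons: weight 14, value 75
- 1×figs + 2×lemons: weight 13, value 73
Best: $88.

$88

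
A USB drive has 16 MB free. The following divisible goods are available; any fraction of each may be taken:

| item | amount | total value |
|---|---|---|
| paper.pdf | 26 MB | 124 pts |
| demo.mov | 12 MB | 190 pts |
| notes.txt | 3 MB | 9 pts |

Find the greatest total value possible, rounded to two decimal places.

209.08

Take in order of value per unit:
- demo.mov (190/12 per unit): all 12 → value 190, running total 190.00
- paper.pdf (124/26 per unit): 4 of 26 → value 4×124/26 = 19.0769, running total 209.08
Total 209.08.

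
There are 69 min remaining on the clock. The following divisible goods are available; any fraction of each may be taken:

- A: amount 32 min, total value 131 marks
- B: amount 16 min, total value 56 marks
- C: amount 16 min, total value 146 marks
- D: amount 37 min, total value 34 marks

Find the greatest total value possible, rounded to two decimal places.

337.59

Take in order of value per unit:
- C (146/16 per unit): all 16 → value 146, running total 146.00
- A (131/32 per unit): all 32 → value 131, running total 277.00
- B (56/16 per unit): all 16 → value 56, running total 333.00
- D (34/37 per unit): 5 of 37 → value 5×34/37 = 4.5946, running total 337.59
Total 337.59.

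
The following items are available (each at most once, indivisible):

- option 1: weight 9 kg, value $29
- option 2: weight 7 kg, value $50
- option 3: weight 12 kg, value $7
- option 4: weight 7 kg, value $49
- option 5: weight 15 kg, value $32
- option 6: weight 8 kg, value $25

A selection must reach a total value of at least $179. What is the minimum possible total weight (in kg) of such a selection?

Subsets with value ≥ 179, sorted by total weight:
- option 1+option 2+option 4+option 5+option 6: weight 46, value 185
- option 1+option 2+option 3+option 4+option 5+option 6: weight 58, value 192
Minimum weight: 46 kg.

46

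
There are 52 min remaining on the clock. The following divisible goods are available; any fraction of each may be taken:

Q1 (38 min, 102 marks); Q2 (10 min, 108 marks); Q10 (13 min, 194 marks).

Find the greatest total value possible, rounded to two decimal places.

379.84

Take in order of value per unit:
- Q10 (194/13 per unit): all 13 → value 194, running total 194.00
- Q2 (108/10 per unit): all 10 → value 108, running total 302.00
- Q1 (102/38 per unit): 29 of 38 → value 29×102/38 = 77.8421, running total 379.84
Total 379.84.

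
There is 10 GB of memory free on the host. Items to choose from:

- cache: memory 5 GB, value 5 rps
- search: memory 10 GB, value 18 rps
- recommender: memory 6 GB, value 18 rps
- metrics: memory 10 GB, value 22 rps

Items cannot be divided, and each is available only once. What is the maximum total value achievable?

22 rps

Check high-value combinations within 10 GB:
- metrics: memory 10, value 22
- recommender: memory 6, value 18
- search: memory 10, value 18
Best: 22 rps.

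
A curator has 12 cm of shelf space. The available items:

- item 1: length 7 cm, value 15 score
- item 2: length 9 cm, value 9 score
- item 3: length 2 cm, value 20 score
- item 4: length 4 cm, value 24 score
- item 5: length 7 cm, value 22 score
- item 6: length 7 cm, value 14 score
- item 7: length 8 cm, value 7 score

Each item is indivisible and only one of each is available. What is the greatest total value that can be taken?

46 score

Check high-value combinations within 12 cm:
- item 4+item 5: length 4+7=11, value 24+22=46
- item 3+item 4: length 2+4=6, value 20+24=44
- item 3+item 5: length 2+7=9, value 20+22=42
- item 1+item 4: length 7+4=11, value 15+24=39
Best: 46 score.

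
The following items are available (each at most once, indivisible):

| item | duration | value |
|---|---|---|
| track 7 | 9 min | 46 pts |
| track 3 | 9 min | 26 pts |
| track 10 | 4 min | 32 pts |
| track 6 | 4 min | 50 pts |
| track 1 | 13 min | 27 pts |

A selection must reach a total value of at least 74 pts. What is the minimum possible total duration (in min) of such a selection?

Subsets with value ≥ 74, sorted by total duration:
- track 10+track 6: duration 8, value 82
- track 7+track 6: duration 13, value 96
- track 7+track 10: duration 13, value 78
- track 3+track 6: duration 13, value 76
Minimum duration: 8 min.

8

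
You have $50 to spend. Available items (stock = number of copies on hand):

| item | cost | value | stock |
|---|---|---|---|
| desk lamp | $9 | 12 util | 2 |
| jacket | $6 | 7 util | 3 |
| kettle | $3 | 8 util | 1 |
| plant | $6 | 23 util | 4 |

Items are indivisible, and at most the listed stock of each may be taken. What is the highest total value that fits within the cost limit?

126 util

Best selections within cost 50 and stock limits:
- 1×desk lamp + 2×jacket + 1×kettle + 4×plant: cost 48, value 126
- 2×desk lamp + 1×kettle + 4×plant: cost 45, value 124
- 2×desk lamp + 1×jacket + 4×plant: cost 48, value 123
- 3×jacket + 1×kettle + 4×plant: cost 45, value 121
Best: 126 util.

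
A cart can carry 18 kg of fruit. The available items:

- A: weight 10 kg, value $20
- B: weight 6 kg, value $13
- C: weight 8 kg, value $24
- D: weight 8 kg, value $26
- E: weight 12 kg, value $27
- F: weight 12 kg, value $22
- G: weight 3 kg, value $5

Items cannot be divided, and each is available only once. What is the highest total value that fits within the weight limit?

$50

Check high-value combinations within 18 kg:
- C+D: weight 8+8=16, value 24+26=50
- A+D: weight 10+8=18, value 20+26=46
- B+D+G: weight 6+8+3=17, value 13+26+5=44
- A+C: weight 10+8=18, value 20+24=44
Best: $50.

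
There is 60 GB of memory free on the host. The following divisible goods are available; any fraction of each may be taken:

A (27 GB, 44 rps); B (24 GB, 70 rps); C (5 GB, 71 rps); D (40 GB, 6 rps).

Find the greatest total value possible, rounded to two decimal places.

Take in order of value per unit:
- C (71/5 per unit): all 5 → value 71, running total 71.00
- B (70/24 per unit): all 24 → value 70, running total 141.00
- A (44/27 per unit): all 27 → value 44, running total 185.00
- D (6/40 per unit): 4 of 40 → value 4×6/40 = 0.6000, running total 185.60
Total 185.60.

185.60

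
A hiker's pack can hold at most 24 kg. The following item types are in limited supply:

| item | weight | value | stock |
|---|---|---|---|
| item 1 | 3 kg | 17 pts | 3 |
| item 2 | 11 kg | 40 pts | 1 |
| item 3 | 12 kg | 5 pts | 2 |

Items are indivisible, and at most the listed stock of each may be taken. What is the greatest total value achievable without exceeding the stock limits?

Best selections within weight 24 and stock limits:
- 3×item 1 + 1×item 2: weight 20, value 91
- 2×item 1 + 1×item 2: weight 17, value 74
- 1×item 1 + 1×item 2: weight 14, value 57
- 3×item 1 + 1×item 3: weight 21, value 56
Best: 91 pts.

91 pts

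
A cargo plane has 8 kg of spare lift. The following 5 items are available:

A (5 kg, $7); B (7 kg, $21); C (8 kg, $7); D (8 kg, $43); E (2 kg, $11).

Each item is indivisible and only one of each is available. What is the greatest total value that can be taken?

Check high-value combinations within 8 kg:
- D: weight 8, value 43
- B: weight 7, value 21
- A+E: weight 5+2=7, value 7+11=18
- E: weight 2, value 11
- A: weight 5, value 7
Best: $43.

$43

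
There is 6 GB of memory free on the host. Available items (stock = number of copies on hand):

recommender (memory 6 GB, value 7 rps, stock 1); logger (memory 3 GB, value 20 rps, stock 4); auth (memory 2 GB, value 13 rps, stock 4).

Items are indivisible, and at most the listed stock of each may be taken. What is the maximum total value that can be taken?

40 rps

Top feasible selections:
- 2×logger: memory 6, value 40
- 3×auth: memory 6, value 39
Best: 40 rps.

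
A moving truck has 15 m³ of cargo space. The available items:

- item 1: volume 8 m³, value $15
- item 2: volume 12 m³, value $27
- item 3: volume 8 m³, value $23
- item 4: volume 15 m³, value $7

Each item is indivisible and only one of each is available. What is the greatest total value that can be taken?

Check high-value combinations within 15 m³:
- item 2: volume 12, value 27
- item 3: volume 8, value 23
- item 1: volume 8, value 15
- item 4: volume 15, value 7
Best: $27.

$27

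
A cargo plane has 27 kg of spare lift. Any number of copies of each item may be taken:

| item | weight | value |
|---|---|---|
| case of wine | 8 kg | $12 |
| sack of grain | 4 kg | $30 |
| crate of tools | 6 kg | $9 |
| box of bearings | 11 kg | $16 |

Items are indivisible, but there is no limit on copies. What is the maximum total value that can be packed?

Best value-per-unit is sack of grain at 30/4, and filling with it alone uses weight 6×4=24. No mix of the others beats 6×30 = 180.

$180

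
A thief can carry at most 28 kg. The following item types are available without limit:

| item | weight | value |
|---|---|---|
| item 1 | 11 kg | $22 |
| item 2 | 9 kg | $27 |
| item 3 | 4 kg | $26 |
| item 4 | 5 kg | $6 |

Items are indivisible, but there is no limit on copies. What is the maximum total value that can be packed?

$182

Best value-per-unit is item 3 at 26/4, and filling with it alone uses weight 7×4=28. No mix of the others beats 7×26 = 182.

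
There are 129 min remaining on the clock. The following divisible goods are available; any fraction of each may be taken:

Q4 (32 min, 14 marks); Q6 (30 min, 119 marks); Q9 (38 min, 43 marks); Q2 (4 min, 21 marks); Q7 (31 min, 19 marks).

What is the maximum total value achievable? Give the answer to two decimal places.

Take in order of value per unit:
- Q2 (21/4 per unit): all 4 → value 21, running total 21.00
- Q6 (119/30 per unit): all 30 → value 119, running total 140.00
- Q9 (43/38 per unit): all 38 → value 43, running total 183.00
- Q7 (19/31 per unit): all 31 → value 19, running total 202.00
- Q4 (14/32 per unit): 26 of 32 → value 26×14/32 = 11.3750, running total 213.38
Total 213.38.

213.38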